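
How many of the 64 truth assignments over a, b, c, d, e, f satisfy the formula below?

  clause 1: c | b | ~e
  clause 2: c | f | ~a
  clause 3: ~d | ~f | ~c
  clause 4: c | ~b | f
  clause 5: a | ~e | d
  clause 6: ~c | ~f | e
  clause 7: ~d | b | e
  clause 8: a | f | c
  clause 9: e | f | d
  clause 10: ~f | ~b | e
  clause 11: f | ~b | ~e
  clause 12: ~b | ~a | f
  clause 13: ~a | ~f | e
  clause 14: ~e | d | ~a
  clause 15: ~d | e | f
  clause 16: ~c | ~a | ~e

There are 2^6 = 64 truth assignments over (a, b, c, d, e, f).
Split on c. With c = 1, the clauses containing c are satisfied and ~c drops from the rest; 1 of the 2^5 = 32 assignments to the other variables satisfy what remains.
With c = 0, by the same count on the reduced clause set, 3 assignments work.
Total: 1 + 3 = 4.

4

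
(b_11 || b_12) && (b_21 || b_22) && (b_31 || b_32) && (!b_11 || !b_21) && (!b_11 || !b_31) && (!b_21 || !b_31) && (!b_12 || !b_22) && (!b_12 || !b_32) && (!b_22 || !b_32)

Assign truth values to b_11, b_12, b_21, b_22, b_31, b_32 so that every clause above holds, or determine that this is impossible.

UNSATISFIABLE

Case b_11 = true:
(!b_21) alone gives b_21 = false.
(b_22) alone gives b_22 = true.
(!b_31) alone gives b_31 = false.
(b_32) alone gives b_32 = true.
That conflicts with the unit clause (!b_32).
That branch fails; take b_11 = false instead.
(b_12) alone gives b_12 = true.
(!b_22) alone gives b_22 = false.
(b_21) alone gives b_21 = true.
(!b_31) alone gives b_31 = false.
(b_32) alone gives b_32 = true.
That conflicts with the unit clause (!b_32).
Neither b_11 = true nor b_11 = false works.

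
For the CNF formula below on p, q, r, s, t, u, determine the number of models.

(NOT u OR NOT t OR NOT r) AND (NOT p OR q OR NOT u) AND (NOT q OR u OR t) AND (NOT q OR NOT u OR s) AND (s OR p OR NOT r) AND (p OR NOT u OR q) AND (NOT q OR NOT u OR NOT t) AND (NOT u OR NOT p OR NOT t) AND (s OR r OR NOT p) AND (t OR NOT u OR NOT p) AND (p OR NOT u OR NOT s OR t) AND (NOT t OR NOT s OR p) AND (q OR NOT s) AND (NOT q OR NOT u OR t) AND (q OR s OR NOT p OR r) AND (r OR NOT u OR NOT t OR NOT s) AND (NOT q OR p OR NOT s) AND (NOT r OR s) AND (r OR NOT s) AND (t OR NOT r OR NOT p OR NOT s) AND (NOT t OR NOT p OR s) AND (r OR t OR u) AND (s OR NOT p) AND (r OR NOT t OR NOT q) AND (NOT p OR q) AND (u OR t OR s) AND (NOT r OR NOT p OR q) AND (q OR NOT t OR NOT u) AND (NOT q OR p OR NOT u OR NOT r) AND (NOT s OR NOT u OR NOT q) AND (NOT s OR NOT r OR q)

There are 2^6 = 64 truth assignments over (p, q, r, s, t, u).
Split on t. With t = true, the clauses containing t are satisfied and NOT t drops from the rest; 2 of the 2^5 = 32 assignments to the other variables satisfy what remains.
With t = false, by the same count on the reduced clause set, 0 assignments work.
(One model: p=F, q=F, r=F, s=F, t=T, u=F.)
Total: 2 + 0 = 2.

2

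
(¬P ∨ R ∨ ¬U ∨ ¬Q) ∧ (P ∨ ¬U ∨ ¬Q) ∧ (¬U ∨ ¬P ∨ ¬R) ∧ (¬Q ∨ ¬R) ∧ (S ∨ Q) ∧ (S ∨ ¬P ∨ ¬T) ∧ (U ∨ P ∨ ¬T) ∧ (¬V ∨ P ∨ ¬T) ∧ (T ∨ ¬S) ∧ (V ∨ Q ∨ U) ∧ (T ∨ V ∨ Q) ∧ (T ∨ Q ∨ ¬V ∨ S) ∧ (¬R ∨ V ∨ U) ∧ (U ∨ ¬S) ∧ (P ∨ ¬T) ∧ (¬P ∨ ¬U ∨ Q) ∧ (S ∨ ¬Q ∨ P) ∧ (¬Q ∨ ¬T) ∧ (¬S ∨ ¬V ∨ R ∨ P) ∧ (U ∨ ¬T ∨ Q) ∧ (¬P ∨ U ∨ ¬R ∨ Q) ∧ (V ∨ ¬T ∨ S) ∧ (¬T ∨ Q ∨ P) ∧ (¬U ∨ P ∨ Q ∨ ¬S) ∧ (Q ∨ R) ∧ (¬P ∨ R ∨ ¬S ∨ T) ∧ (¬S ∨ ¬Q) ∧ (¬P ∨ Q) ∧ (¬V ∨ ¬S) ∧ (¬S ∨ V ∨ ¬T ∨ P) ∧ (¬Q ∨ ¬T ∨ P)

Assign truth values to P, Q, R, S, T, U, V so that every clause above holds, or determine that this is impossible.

Try Q = True.
The clause (¬R) is unit, so R = False.
The clause (¬T) is unit, so T = False.
The clause (¬S) is unit, so S = False.
The clause (P) is unit, so P = True.
The clause (¬U) is unit, so U = False.
Every clause is now satisfied; V is unconstrained.

P ↦ True; Q ↦ True; R ↦ False; S ↦ False; T ↦ False; U ↦ False; V ↦ False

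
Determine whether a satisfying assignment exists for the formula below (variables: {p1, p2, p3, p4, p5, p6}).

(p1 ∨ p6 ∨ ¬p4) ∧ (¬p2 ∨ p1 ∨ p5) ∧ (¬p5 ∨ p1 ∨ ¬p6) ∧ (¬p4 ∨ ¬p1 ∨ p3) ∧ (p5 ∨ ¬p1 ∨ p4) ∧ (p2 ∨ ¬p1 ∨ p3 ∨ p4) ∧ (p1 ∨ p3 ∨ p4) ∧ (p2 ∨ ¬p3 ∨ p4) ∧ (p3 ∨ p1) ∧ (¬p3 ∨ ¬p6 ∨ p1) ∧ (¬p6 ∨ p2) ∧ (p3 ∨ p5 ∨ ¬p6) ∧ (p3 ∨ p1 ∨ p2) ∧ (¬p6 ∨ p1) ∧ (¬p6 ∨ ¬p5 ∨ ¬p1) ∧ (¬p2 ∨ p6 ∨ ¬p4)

Yes

Suppose p3 = True.
Suppose p2 = True.
Suppose p1 = True.
Suppose p5 = False.
(p4) alone gives p4 = True.
(p6) alone gives p6 = True.
Every clause now holds.
A satisfying assignment: p1: True; p2: True; p3: True; p4: True; p5: False; p6: True.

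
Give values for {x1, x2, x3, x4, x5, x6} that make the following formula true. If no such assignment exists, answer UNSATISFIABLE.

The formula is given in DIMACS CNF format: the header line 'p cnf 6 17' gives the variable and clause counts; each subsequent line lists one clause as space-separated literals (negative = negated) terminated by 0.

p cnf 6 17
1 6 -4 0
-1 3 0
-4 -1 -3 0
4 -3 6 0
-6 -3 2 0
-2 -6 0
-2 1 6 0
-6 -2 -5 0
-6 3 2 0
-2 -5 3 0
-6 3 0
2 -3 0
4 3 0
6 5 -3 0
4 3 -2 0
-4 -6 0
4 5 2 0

UNSATISFIABLE

Suppose x1 = False.
Suppose x6 = True.
(¬x2) alone gives x2 = False.
(¬x3) alone gives x3 = False.
That conflicts with the unit clause (x3).
So x6 must be the other value — set x6 = False.
(¬x4) alone gives x4 = False.
(¬x3) alone gives x3 = False.
That conflicts with the unit clause (x3).
Either choice for x6 ends in contradiction.
So x1 must be the other value — set x1 = True.
(x3) alone gives x3 = True.
(¬x4) alone gives x4 = False.
(x6) alone gives x6 = True.
(x2) alone gives x2 = True.
That conflicts with the unit clause (¬x2).
Either choice for x1 ends in contradiction.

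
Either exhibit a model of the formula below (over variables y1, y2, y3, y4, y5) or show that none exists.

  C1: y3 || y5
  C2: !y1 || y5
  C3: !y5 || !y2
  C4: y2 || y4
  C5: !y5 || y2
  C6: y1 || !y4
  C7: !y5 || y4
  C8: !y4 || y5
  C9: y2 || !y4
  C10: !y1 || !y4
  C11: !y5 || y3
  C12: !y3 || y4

Try y3 = true.
(y4) alone gives y4 = true.
(y1) alone gives y1 = true.
But (!y1) is also a unit clause — contradiction.
Undo y3 and try y3 = false.
(y5) alone gives y5 = true.
But (!y5) is also a unit clause — contradiction.
Either choice for y3 ends in contradiction.

UNSATISFIABLE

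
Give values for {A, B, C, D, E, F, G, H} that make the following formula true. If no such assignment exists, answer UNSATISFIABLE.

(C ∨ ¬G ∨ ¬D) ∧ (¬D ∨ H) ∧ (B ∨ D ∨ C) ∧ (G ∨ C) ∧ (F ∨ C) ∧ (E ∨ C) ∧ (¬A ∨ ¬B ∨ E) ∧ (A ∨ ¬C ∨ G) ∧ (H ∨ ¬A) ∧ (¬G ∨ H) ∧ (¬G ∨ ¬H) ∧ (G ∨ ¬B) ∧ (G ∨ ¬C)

Case D = False:
Case B = True:
Unit clause (G) forces G = True.
Unit clause (H) forces H = True.
That conflicts with the unit clause (¬H).
That branch fails; take B = False instead.
Unit clause (C) forces C = True.
Unit clause (G) forces G = True.
Unit clause (H) forces H = True.
That conflicts with the unit clause (¬H).
Both values of B lead to a conflict.
That branch fails; take D = True instead.
Unit clause (H) forces H = True.
Unit clause (¬G) forces G = False.
Unit clause (C) forces C = True.
That conflicts with the unit clause (¬C).
Both values of D lead to a conflict.

UNSATISFIABLE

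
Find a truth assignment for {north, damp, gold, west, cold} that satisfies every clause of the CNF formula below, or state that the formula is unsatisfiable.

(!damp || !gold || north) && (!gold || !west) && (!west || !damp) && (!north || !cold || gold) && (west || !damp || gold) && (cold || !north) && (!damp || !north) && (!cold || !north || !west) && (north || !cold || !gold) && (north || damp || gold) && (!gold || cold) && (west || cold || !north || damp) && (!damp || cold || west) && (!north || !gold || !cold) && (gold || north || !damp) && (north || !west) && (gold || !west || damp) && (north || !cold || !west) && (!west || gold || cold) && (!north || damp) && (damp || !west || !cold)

UNSATISFIABLE

Case gold = false:
Case west = false:
From the singleton clause (!damp), damp = false.
From the singleton clause (north), north = true.
That conflicts with the unit clause (!north).
Backtrack on west: now try west = true.
From the singleton clause (!damp), damp = false.
That conflicts with the unit clause (damp).
Neither west = true nor west = false works.
Backtrack on gold: now try gold = true.
From the singleton clause (!west), west = false.
From the singleton clause (cold), cold = true.
From the singleton clause (north), north = true.
That conflicts with the unit clause (!north).
Neither gold = true nor gold = false works.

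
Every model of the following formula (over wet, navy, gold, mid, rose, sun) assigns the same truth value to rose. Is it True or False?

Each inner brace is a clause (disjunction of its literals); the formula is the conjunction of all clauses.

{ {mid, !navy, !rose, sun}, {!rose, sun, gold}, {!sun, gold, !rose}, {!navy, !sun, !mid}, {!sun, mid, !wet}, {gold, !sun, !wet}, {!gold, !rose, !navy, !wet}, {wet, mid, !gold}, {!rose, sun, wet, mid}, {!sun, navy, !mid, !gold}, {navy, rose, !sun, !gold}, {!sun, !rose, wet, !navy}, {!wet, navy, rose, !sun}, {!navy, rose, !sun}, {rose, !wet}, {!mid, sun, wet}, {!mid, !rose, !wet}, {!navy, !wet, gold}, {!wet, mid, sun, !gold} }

False

Suppose rose = true.
Case sun = true:
(gold) alone gives gold = true.
Case navy = false:
(!mid) alone gives mid = false.
(!wet) alone gives wet = false.
That conflicts with the unit clause (wet).
That branch fails; take navy = true instead.
(!mid) alone gives mid = false.
(!wet) alone gives wet = false.
That conflicts with the unit clause (wet).
Either choice for navy ends in contradiction.
That branch fails; take sun = false instead.
(gold) alone gives gold = true.
Case mid = true:
(wet) alone gives wet = true.
That conflicts with the unit clause (!wet).
That branch fails; take mid = false instead.
(!navy) alone gives navy = false.
(wet) alone gives wet = true.
That conflicts with the unit clause (!wet).
Either choice for mid ends in contradiction.
Either choice for sun ends in contradiction.
So every satisfying assignment has rose = False.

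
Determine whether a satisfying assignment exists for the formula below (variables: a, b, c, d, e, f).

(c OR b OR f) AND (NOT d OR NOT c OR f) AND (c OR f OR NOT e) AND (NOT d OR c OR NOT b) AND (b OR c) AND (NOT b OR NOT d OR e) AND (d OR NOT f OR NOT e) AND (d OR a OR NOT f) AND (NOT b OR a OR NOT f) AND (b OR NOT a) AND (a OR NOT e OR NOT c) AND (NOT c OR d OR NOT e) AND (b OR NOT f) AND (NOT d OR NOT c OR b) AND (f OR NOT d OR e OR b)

Satisfiable

Suppose b = true.
Suppose d = false.
Suppose f = true.
From the singleton clause (NOT e), e = false.
From the singleton clause (a), a = true.
No clause remains; c is free.
A satisfying assignment: a=true; b=true; c=true; d=false; e=false; f=true.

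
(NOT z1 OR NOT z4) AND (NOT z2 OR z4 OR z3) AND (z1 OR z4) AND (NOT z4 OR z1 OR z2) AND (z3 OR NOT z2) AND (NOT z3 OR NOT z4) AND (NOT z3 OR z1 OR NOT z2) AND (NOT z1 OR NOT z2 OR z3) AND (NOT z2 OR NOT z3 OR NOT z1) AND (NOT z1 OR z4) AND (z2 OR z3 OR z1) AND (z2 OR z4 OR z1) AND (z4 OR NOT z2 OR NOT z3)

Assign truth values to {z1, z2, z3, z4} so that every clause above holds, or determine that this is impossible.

UNSATISFIABLE

Suppose z1 = false.
Unit clause (z4) forces z4 = true.
Unit clause (z2) forces z2 = true.
Unit clause (z3) forces z3 = true.
Now (NOT z3) is unsatisfied and unit — conflict.
Backtrack on z1: now try z1 = true.
Unit clause (NOT z4) forces z4 = false.
Now (z4) is unsatisfied and unit — conflict.
Both values of z1 lead to a conflict.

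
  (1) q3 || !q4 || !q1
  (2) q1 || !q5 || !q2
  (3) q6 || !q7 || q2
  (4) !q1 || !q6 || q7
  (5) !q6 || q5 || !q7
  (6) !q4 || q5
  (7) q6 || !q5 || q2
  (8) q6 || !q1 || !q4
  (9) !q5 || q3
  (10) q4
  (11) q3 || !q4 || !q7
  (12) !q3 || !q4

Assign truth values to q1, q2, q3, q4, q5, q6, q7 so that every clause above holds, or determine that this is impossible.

The clause (q4) is unit, so q4 = true.
The clause (q5) is unit, so q5 = true.
The clause (q3) is unit, so q3 = true.
But (!q3) is also a unit clause — contradiction.

UNSATISFIABLE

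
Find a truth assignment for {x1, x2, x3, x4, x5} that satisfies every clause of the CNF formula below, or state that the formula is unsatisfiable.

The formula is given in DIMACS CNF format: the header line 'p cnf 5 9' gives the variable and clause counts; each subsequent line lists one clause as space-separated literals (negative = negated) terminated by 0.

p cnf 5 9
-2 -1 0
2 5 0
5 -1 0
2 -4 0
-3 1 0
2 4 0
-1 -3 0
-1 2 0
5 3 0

x1=False,  x2=True,  x3=False,  x4=True,  x5=True

Try x2 = True.
From the singleton clause (¬x1), x1 = False.
From the singleton clause (¬x3), x3 = False.
From the singleton clause (x5), x5 = True.
No clause remains; x4 is free.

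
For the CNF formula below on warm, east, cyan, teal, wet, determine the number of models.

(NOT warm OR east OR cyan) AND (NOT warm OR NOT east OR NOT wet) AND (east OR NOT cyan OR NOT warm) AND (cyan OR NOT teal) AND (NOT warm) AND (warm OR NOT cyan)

4

There are 2^5 = 32 truth assignments over (warm, east, cyan, teal, wet).
Split on wet. With wet = true, the clauses containing wet are satisfied and NOT wet drops from the rest; 2 of the 2^4 = 16 assignments to the other variables satisfy what remains.
With wet = false, by the same count on the reduced clause set, 2 assignments work.
Total: 2 + 2 = 4.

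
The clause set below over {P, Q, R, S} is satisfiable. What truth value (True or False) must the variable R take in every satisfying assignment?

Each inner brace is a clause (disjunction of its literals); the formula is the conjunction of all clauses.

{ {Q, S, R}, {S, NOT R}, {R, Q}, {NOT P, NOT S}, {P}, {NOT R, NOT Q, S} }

False

Suppose R = true.
From the singleton clause (S), S = true.
From the singleton clause (NOT P), P = false.
That conflicts with the unit clause (P).
So every satisfying assignment has R = False.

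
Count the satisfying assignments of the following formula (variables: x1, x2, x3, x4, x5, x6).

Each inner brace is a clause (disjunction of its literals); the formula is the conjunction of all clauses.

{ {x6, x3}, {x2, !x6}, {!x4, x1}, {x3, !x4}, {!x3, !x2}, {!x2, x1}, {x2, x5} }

There are 2^6 = 64 truth assignments over (x1, x2, x3, x4, x5, x6).
Split on x6. With x6 = true, the clauses containing x6 are satisfied and !x6 drops from the rest; 2 of the 2^5 = 32 assignments to the other variables satisfy what remains.
With x6 = false, by the same count on the reduced clause set, 3 assignments work.
Total: 2 + 3 = 5.

5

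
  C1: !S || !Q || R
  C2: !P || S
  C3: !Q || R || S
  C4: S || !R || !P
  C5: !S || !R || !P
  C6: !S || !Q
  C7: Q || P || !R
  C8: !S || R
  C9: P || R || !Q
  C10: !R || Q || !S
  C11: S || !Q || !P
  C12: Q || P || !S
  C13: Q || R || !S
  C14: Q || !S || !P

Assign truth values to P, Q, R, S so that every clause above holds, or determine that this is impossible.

Branch on P: set P = false.
Branch on S: set S = false.
Branch on Q: set Q = false.
(!R) alone gives R = false.
All clauses are satisfied.

P: false,  Q: false,  R: false,  S: false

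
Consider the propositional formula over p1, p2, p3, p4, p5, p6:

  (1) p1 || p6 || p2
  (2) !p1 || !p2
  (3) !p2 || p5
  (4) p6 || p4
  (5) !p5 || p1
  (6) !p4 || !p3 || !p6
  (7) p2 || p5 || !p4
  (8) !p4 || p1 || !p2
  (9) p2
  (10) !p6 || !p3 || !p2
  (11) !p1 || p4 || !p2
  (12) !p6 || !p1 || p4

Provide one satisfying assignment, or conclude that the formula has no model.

The clause (p2) is unit, so p2 = true.
The clause (!p1) is unit, so p1 = false.
The clause (p5) is unit, so p5 = true.
That conflicts with the unit clause (!p5).

UNSATISFIABLE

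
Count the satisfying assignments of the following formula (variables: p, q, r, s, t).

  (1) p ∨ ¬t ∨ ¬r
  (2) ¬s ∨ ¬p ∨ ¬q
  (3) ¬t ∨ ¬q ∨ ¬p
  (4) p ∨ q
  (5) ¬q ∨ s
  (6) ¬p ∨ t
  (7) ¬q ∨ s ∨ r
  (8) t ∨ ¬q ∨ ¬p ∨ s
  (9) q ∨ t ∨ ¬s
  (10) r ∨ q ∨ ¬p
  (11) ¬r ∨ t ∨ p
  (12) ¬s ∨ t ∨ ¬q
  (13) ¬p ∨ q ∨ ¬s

2

There are 2^5 = 32 truth assignments over (p, q, r, s, t).
Split on q. With q = True, the clauses containing q are satisfied and ¬q drops from the rest; 1 of the 2^4 = 16 assignments to the other variables satisfy what remains.
With q = False, by the same count on the reduced clause set, 1 assignment works.
Total: 1 + 1 = 2.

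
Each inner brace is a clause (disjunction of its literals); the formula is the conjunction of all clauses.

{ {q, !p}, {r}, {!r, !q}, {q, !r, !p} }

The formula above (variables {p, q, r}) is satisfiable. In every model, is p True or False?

Suppose p = true.
From the singleton clause (q), q = true.
From the singleton clause (r), r = true.
But (!r) is also a unit clause — contradiction.
So every satisfying assignment has p = False.

False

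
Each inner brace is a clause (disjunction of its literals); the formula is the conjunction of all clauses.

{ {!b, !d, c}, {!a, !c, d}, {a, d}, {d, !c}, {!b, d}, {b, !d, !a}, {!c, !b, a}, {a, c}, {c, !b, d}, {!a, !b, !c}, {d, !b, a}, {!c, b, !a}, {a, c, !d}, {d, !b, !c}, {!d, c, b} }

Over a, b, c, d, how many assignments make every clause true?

2

There are 2^4 = 16 truth assignments over (a, b, c, d).
Check each against the 15 clauses (columns in the order a, b, c, d):
  F F F F  ✗ fails (a || d)
  F F F T  ✗ fails (a || c)
  F F T F  ✗ fails (a || d)
  F F T T  ✓ satisfies all
  F T F F  ✗ fails (a || d)
  F T F T  ✗ fails (!b || !d || c)
  F T T F  ✗ fails (a || d)
  F T T T  ✗ fails (!c || !b || a)
  T F F F  ✓ satisfies all
  T F F T  ✗ fails (b || !d || !a)
  T F T F  ✗ fails (!a || !c || d)
  T F T T  ✗ fails (b || !d || !a)
  T T F F  ✗ fails (!b || d)
  T T F T  ✗ fails (!b || !d || c)
  T T T F  ✗ fails (!a || !c || d)
  T T T T  ✗ fails (!a || !b || !c)
2 of the 16 rows are models.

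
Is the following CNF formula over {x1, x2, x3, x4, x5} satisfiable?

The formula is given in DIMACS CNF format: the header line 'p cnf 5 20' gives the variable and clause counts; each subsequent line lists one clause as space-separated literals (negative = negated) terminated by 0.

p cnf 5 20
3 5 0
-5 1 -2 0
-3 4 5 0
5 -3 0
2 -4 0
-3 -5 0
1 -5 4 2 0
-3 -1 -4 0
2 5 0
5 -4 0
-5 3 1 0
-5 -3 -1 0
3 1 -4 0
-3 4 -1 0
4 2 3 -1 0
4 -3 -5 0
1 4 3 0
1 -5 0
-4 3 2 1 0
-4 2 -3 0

Satisfiable

Case x3 = False:
(x5) alone gives x5 = True.
(x1) alone gives x1 = True.
Case x2 = True:
No clause remains; x4 is free.
A satisfying assignment: x1=True; x2=True; x3=False; x4=False; x5=True.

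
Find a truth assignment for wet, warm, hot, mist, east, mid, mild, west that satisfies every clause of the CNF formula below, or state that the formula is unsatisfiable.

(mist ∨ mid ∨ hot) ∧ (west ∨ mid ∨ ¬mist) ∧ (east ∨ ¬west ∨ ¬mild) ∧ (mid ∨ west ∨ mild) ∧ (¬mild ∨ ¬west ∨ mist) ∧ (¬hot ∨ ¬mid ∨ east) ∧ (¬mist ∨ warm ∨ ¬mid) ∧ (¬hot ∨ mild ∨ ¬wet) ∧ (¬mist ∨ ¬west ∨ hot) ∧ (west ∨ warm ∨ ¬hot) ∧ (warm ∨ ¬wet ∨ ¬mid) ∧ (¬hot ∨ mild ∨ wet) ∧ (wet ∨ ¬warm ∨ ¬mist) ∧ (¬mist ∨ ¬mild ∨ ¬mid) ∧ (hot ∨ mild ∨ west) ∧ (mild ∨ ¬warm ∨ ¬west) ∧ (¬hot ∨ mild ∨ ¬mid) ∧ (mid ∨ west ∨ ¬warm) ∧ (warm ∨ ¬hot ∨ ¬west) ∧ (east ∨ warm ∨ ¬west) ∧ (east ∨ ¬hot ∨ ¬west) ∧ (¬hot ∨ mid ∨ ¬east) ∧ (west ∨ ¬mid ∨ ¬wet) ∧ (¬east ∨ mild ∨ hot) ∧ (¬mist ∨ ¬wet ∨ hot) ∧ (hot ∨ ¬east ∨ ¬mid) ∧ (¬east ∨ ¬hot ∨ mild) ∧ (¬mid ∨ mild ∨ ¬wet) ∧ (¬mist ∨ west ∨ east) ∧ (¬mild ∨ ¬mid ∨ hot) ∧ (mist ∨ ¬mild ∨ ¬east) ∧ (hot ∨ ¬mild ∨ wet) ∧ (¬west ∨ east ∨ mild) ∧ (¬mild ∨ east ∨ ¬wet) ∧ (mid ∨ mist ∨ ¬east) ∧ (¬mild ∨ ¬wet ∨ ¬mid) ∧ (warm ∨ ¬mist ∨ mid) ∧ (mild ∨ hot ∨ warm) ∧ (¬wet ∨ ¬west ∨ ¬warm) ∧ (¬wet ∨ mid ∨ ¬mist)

Case mist = True:
Case west = True:
(hot) alone gives hot = True.
(warm) alone gives warm = True.
(wet) alone gives wet = True.
That conflicts with the unit clause (¬wet).
So west must be the other value — set west = False.
(mid) alone gives mid = True.
(warm) alone gives warm = True.
(wet) alone gives wet = True.
That conflicts with the unit clause (¬wet).
Either choice for west ends in contradiction.
So mist must be the other value — set mist = False.
Case mid = True:
Case mild = False:
(¬hot) alone gives hot = False.
(west) alone gives west = True.
(¬warm) alone gives warm = False.
That conflicts with the unit clause (warm).
So mild must be the other value — set mild = True.
(¬west) alone gives west = False.
(¬wet) alone gives wet = False.
(hot) alone gives hot = True.
(east) alone gives east = True.
That conflicts with the unit clause (¬east).
Either choice for mild ends in contradiction.
So mid must be the other value — set mid = False.
(hot) alone gives hot = True.
(¬east) alone gives east = False.
(¬west) alone gives west = False.
(mild) alone gives mild = True.
(warm) alone gives warm = True.
That conflicts with the unit clause (¬warm).
Either choice for mid ends in contradiction.
Either choice for mist ends in contradiction.

UNSATISFIABLE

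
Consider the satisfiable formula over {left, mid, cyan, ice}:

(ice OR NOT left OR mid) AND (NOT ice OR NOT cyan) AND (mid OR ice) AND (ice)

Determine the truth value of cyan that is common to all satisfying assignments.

False

Suppose cyan = true.
Unit clause (NOT ice) forces ice = false.
But (ice) is also a unit clause — contradiction.
So every satisfying assignment has cyan = False.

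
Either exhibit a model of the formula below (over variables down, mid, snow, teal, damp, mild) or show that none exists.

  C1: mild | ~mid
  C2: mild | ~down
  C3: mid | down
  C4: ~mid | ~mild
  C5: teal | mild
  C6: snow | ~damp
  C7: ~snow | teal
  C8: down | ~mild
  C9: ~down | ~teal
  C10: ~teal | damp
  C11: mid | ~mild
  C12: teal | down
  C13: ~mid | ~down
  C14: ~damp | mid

UNSATISFIABLE

Suppose mild = 1.
Unit clause (~mid) forces mid = 0.
But (mid) is also a unit clause — contradiction.
Undo mild and try mild = 0.
Unit clause (~mid) forces mid = 0.
Unit clause (~down) forces down = 0.
But (down) is also a unit clause — contradiction.
Either choice for mild ends in contradiction.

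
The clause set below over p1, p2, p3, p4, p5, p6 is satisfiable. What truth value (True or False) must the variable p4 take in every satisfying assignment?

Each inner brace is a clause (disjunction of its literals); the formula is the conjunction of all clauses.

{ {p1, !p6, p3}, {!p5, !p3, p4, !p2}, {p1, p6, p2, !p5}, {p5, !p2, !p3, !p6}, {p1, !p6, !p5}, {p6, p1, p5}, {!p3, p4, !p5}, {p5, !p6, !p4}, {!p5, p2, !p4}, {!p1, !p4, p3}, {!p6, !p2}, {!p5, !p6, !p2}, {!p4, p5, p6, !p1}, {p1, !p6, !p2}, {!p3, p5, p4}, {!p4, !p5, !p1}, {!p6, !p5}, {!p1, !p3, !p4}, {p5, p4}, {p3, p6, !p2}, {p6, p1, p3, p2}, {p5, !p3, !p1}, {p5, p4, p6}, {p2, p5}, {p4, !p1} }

Suppose p4 = false.
Unit clause (p5) forces p5 = true.
Unit clause (!p3) forces p3 = false.
Unit clause (!p6) forces p6 = false.
Unit clause (!p2) forces p2 = false.
Unit clause (p1) forces p1 = true.
Now (!p1) is unsatisfied and unit — conflict.
So every satisfying assignment has p4 = True.

True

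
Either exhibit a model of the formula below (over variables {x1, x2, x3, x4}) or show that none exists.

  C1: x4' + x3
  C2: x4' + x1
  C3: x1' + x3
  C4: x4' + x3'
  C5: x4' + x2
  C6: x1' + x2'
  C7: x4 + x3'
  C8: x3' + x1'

x1=0, x2=1, x3=0, x4=0

Try x4 = 0.
(x3') alone gives x3 = 0.
(x1') alone gives x1 = 0.
Every clause is now satisfied; x2 is unconstrained.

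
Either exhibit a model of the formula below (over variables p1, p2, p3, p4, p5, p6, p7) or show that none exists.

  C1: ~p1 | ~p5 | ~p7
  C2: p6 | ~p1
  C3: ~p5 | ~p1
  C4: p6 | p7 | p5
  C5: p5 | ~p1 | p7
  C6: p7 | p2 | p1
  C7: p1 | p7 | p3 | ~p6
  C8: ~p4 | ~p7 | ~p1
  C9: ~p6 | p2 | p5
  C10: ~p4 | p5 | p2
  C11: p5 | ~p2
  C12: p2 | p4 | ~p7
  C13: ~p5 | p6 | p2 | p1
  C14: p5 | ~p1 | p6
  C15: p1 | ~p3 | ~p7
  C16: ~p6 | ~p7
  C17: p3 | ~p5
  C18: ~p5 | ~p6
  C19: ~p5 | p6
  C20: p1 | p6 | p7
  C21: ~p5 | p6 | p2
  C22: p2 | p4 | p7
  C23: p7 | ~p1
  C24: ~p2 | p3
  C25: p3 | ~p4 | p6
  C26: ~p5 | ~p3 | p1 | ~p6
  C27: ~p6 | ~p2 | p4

UNSATISFIABLE

Suppose p6 = 1.
Unit clause (~p7) forces p7 = 0.
Unit clause (~p5) forces p5 = 0.
Unit clause (~p1) forces p1 = 0.
Unit clause (p2) forces p2 = 1.
But (~p2) is also a unit clause — contradiction.
Backtrack on p6: now try p6 = 0.
Unit clause (~p1) forces p1 = 0.
Unit clause (~p5) forces p5 = 0.
Unit clause (p7) forces p7 = 1.
Unit clause (~p2) forces p2 = 0.
Unit clause (~p4) forces p4 = 0.
But (p4) is also a unit clause — contradiction.
Both values of p6 lead to a conflict.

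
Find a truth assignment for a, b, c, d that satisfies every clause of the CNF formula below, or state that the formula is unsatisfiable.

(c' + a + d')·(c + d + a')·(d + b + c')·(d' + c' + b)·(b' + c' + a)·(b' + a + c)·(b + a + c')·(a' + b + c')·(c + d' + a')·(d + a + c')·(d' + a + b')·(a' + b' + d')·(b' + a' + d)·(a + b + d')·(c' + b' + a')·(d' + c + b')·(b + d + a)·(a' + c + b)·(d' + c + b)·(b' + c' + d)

UNSATISFIABLE

Try c = 0.
Try d = 1.
Unit clause (a') forces a = 0.
Unit clause (b') forces b = 0.
Now (b) is unsatisfied and unit — conflict.
That branch fails; take d = 0 instead.
Unit clause (a') forces a = 0.
Unit clause (b') forces b = 0.
Now (b) is unsatisfied and unit — conflict.
Either choice for d ends in contradiction.
That branch fails; take c = 1 instead.
Try a = 1.
Unit clause (b) forces b = 1.
Now (b') is unsatisfied and unit — conflict.
That branch fails; take a = 0 instead.
Unit clause (d') forces d = 0.
Now (d) is unsatisfied and unit — conflict.
Either choice for a ends in contradiction.
Either choice for c ends in contradiction.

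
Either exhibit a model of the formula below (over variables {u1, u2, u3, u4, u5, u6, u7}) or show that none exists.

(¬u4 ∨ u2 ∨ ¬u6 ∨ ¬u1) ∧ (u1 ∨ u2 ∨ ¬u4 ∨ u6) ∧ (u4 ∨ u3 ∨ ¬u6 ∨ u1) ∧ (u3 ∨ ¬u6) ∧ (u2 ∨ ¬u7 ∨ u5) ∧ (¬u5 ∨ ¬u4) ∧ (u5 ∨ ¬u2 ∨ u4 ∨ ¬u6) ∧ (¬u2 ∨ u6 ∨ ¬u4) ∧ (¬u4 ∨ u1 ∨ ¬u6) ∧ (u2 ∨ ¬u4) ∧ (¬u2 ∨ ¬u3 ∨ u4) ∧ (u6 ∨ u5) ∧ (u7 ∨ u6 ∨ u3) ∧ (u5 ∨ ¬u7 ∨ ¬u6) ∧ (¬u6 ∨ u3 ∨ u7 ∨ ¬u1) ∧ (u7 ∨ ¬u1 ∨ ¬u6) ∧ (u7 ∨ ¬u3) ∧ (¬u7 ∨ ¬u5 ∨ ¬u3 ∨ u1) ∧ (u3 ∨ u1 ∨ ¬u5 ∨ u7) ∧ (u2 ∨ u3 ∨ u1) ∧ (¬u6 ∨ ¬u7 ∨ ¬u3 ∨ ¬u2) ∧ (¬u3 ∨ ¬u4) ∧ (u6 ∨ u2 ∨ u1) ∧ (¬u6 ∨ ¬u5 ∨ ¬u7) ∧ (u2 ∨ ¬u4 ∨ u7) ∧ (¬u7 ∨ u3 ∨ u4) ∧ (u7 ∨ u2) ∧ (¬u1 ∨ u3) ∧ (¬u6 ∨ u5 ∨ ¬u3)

Case u3 = True:
Unit clause (u7) forces u7 = True.
Unit clause (¬u4) forces u4 = False.
Unit clause (¬u2) forces u2 = False.
Unit clause (u5) forces u5 = True.
Unit clause (u1) forces u1 = True.
Unit clause (¬u6) forces u6 = False.
All clauses are satisfied.

u1=True,  u2=False,  u3=True,  u4=False,  u5=True,  u6=False,  u7=True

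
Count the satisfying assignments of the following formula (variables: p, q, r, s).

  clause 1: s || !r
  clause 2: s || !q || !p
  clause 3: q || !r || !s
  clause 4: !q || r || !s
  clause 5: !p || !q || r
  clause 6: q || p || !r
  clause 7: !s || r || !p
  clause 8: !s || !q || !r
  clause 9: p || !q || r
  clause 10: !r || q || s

3

There are 2^4 = 16 truth assignments over (p, q, r, s).
Split on p. With p = true, the clauses containing p are satisfied and !p drops from the rest; 1 of the 2^3 = 8 assignments to the other variables satisfy what remains.
With p = false, by the same count on the reduced clause set, 2 assignments work.
(One model: p=F, q=F, r=F, s=F.)
Total: 1 + 2 = 3.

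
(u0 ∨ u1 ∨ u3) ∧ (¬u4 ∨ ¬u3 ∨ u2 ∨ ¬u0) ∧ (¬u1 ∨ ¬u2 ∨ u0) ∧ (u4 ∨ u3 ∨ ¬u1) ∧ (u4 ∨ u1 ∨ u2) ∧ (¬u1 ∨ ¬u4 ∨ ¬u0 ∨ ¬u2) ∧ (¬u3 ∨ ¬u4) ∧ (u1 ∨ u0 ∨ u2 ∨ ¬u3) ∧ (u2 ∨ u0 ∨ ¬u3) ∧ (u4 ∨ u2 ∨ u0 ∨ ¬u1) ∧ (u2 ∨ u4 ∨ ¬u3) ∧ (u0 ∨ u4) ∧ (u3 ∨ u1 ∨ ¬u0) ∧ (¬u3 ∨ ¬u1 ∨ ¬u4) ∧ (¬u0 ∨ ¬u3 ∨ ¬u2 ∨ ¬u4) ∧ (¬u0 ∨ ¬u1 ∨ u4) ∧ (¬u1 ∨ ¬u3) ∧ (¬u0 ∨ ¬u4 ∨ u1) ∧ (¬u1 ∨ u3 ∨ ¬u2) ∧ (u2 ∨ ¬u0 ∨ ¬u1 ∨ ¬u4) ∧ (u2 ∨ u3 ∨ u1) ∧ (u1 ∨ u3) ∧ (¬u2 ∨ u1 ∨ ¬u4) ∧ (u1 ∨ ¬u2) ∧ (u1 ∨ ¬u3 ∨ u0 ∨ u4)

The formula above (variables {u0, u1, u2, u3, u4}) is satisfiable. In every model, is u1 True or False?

Suppose u1 = False.
The clause (u3) is unit, so u3 = True.
The clause (¬u4) is unit, so u4 = False.
The clause (u2) is unit, so u2 = True.
Now (¬u2) is unsatisfied and unit — conflict.
So every satisfying assignment has u1 = True.

True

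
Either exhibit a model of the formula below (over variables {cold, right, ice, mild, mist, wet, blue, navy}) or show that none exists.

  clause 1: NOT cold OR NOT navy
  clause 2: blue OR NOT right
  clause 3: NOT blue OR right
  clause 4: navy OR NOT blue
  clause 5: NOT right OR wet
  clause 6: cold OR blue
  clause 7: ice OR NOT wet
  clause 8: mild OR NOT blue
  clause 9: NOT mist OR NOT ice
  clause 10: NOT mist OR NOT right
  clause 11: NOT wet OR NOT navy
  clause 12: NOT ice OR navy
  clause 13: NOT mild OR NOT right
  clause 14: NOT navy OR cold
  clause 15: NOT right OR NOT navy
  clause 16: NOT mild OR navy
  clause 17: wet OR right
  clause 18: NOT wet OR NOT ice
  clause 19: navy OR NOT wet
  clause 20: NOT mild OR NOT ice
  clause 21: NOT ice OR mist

Case cold = false:
Unit clause (blue) forces blue = true.
Unit clause (right) forces right = true.
Unit clause (navy) forces navy = true.
Now (NOT navy) is unsatisfied and unit — conflict.
Undo cold and try cold = true.
Unit clause (NOT navy) forces navy = false.
Unit clause (NOT blue) forces blue = false.
Unit clause (NOT right) forces right = false.
Unit clause (NOT ice) forces ice = false.
Unit clause (NOT wet) forces wet = false.
Now (wet) is unsatisfied and unit — conflict.
Neither cold = true nor cold = false works.

UNSATISFIABLE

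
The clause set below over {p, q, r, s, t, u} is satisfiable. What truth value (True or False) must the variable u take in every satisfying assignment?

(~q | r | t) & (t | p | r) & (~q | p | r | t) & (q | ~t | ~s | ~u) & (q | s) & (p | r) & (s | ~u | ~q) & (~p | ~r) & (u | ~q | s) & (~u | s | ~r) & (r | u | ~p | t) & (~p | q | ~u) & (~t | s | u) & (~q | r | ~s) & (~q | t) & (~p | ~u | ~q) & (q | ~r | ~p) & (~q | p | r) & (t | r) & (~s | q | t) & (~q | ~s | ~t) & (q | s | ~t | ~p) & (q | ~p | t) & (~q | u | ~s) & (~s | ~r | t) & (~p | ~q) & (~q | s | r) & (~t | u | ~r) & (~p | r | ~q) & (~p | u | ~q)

Suppose u = 1.
Suppose q = 1.
From the singleton clause (s), s = 1.
From the singleton clause (r), r = 1.
From the singleton clause (~p), p = 0.
From the singleton clause (t), t = 1.
That conflicts with the unit clause (~t).
Undo q and try q = 0.
From the singleton clause (s), s = 1.
From the singleton clause (~t), t = 0.
That conflicts with the unit clause (t).
Neither q = 1 nor q = 0 works.
So every satisfying assignment has u = False.

False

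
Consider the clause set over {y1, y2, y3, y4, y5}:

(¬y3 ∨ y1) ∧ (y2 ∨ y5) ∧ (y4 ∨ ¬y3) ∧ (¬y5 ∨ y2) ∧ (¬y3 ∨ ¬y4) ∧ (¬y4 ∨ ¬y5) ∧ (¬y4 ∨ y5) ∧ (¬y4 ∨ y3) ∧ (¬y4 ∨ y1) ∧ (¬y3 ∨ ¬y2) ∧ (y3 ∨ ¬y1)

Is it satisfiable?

Suppose y3 = False.
(¬y4) alone gives y4 = False.
(¬y1) alone gives y1 = False.
Suppose y2 = True.
Every clause is now satisfied; y5 is unconstrained.
A satisfying assignment: y1: False; y2: True; y3: False; y4: False; y5: True.

Yes, satisfiable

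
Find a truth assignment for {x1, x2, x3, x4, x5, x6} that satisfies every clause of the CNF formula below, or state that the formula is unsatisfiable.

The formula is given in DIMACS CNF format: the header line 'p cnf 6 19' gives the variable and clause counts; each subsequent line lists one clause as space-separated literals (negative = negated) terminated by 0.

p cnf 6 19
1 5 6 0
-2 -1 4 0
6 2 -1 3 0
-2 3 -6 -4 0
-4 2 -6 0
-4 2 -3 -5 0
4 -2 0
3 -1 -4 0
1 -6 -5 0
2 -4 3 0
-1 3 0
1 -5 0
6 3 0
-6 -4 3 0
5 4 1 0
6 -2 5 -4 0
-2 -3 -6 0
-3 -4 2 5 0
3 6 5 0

Suppose x4 = False.
From the singleton clause (¬x2), x2 = False.
Suppose x1 = True.
From the singleton clause (x3), x3 = True.
All clauses hold; x5, x6 can take either value.

x1 ↦ True; x2 ↦ False; x3 ↦ True; x4 ↦ False; x5 ↦ True; x6 ↦ False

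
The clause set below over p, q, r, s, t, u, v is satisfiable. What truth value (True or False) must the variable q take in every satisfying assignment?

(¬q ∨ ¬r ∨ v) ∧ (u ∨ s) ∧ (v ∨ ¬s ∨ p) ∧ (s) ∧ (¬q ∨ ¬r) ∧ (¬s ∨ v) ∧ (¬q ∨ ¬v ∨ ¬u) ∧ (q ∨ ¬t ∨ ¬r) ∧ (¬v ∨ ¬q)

False

Suppose q = True.
Unit clause (s) forces s = True.
Unit clause (¬r) forces r = False.
Unit clause (v) forces v = True.
But (¬v) is also a unit clause — contradiction.
So every satisfying assignment has q = False.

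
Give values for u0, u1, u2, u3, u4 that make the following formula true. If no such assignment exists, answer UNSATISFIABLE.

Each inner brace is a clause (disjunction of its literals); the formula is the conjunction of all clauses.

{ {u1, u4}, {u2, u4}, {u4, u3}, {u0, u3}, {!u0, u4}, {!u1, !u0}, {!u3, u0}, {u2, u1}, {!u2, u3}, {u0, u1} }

u0=true, u1=false, u2=true, u3=true, u4=true

Branch on u1: set u1 = false.
From the singleton clause (u4), u4 = true.
From the singleton clause (u2), u2 = true.
From the singleton clause (u3), u3 = true.
From the singleton clause (u0), u0 = true.
This assignment satisfies each clause.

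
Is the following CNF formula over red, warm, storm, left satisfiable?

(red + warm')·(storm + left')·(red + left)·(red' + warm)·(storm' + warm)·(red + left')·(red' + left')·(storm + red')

Branch on red: set red = 1.
(warm) alone gives warm = 1.
(left') alone gives left = 0.
(storm) alone gives storm = 1.
Every clause now holds.
A satisfying assignment: red: 1, warm: 1, storm: 1, left: 0.

Yes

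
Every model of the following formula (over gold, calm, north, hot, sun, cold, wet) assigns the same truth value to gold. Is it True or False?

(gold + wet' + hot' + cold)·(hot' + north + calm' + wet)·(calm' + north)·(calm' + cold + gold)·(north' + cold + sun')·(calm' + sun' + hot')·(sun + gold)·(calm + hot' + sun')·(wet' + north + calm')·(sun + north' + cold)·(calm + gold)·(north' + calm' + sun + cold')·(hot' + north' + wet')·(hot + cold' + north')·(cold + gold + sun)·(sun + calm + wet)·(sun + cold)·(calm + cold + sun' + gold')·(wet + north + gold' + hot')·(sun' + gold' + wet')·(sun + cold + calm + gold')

Suppose gold = 0.
The clause (sun) is unit, so sun = 1.
The clause (calm) is unit, so calm = 1.
The clause (north) is unit, so north = 1.
The clause (cold) is unit, so cold = 1.
The clause (hot') is unit, so hot = 0.
But (hot) is also a unit clause — contradiction.
So every satisfying assignment has gold = True.

True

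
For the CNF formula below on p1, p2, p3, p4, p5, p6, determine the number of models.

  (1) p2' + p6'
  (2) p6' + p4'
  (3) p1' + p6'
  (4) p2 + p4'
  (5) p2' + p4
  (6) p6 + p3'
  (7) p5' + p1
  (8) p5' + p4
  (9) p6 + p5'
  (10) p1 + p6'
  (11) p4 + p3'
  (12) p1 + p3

There are 2^6 = 64 truth assignments over (p1, p2, p3, p4, p5, p6).
Split on p5. With p5 = 1, the clauses containing p5 are satisfied and p5' drops from the rest; 0 of the 2^5 = 32 assignments to the other variables satisfy what remains.
With p5 = 0, by the same count on the reduced clause set, 2 assignments work.
Total: 0 + 2 = 2.

2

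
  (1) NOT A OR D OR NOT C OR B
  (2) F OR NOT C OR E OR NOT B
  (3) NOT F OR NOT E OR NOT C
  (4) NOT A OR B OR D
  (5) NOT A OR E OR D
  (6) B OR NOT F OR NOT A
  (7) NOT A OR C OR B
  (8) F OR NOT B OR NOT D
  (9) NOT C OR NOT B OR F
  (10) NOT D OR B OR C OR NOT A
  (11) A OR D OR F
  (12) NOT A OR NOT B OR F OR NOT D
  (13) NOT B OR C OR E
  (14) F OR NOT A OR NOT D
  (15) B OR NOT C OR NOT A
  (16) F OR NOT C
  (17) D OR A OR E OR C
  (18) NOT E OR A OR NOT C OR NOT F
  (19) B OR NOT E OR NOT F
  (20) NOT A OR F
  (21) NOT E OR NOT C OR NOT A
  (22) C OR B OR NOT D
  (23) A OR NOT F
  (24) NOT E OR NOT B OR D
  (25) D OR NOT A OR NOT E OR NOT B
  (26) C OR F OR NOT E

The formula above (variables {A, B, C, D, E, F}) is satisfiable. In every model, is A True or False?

Suppose A = false.
The clause (NOT F) is unit, so F = false.
The clause (D) is unit, so D = true.
The clause (NOT B) is unit, so B = false.
The clause (NOT C) is unit, so C = false.
That conflicts with the unit clause (C).
So every satisfying assignment has A = True.

True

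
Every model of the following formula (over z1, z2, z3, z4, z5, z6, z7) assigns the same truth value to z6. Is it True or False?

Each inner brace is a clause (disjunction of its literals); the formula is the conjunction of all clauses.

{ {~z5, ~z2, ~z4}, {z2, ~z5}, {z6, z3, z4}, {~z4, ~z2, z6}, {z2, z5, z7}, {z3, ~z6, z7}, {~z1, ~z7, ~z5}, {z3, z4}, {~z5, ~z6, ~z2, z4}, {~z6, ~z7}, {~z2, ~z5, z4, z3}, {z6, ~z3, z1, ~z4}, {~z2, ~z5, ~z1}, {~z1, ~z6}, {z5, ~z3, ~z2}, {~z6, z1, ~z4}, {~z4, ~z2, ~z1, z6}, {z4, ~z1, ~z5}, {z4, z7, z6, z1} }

Suppose z6 = 1.
(~z7) alone gives z7 = 0.
(z3) alone gives z3 = 1.
(~z1) alone gives z1 = 0.
(~z4) alone gives z4 = 0.
Suppose z2 = 1.
(~z5) alone gives z5 = 0.
But (z5) is also a unit clause — contradiction.
Backtrack on z2: now try z2 = 0.
(~z5) alone gives z5 = 0.
But (z5) is also a unit clause — contradiction.
Neither z2 = 1 nor z2 = 0 works.
So every satisfying assignment has z6 = False.

False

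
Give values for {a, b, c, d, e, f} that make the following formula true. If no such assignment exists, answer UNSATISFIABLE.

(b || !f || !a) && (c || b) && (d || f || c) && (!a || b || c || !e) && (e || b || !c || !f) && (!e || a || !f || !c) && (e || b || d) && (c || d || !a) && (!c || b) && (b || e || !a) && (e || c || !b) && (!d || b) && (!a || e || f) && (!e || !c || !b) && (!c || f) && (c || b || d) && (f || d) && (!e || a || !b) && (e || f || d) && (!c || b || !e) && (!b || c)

a=false, b=true, c=true, d=false, e=false, f=true

Try c = true.
(b) alone gives b = true.
(!e) alone gives e = false.
(f) alone gives f = true.
All clauses hold; a, d can take either value.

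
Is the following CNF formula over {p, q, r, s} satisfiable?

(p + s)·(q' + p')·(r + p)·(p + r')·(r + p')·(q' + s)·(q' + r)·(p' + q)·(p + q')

No, unsatisfiable

Try p = 1.
The clause (q') is unit, so q = 0.
But (q) is also a unit clause — contradiction.
Undo p and try p = 0.
The clause (s) is unit, so s = 1.
The clause (r) is unit, so r = 1.
But (r') is also a unit clause — contradiction.
Neither p = 1 nor p = 0 works.
No assignment satisfies every clause.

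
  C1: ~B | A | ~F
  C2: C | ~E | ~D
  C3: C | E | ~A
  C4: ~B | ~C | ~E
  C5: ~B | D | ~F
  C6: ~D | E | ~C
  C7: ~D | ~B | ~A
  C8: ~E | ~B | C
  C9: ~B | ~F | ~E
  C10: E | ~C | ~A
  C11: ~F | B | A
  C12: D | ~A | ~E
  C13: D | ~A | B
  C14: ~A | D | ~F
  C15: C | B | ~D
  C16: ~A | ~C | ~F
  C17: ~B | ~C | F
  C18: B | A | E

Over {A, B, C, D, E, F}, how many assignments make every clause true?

There are 2^6 = 64 truth assignments over (A, B, C, D, E, F).
Split on D. With D = 1, the clauses containing D are satisfied and ~D drops from the rest; 3 of the 2^5 = 32 assignments to the other variables satisfy what remains.
With D = 0, by the same count on the reduced clause set, 3 assignments work.
(One model: A=F, B=F, C=F, D=F, E=T, F=F.)
Total: 3 + 3 = 6.

6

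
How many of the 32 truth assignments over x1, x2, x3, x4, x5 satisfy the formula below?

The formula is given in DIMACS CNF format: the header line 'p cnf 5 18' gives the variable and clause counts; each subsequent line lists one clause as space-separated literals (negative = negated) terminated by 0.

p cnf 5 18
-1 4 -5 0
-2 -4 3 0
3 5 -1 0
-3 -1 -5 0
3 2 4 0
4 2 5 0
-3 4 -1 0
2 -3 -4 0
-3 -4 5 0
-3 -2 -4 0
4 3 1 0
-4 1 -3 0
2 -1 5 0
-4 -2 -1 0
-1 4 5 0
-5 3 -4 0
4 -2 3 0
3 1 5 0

3

There are 2^5 = 32 truth assignments over (x1, x2, x3, x4, x5).
Split on x3. With x3 = True, the clauses containing x3 are satisfied and ¬x3 drops from the rest; 3 of the 2^4 = 16 assignments to the other variables satisfy what remains.
With x3 = False, by the same count on the reduced clause set, 0 assignments work.
Total: 3 + 0 = 3.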